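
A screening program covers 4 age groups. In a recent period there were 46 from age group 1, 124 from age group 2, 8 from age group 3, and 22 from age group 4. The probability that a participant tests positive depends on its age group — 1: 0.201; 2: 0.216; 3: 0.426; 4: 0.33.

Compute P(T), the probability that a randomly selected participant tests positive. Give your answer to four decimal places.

0.2335

Total: 46 + 124 + 8 + 22 = 200.
P(1) = 46/200 = 0.23. P(2) = 124/200 = 0.62. P(3) = 8/200 = 0.04. P(4) = 22/200 = 0.11.
P(T) = P(T|1)·P(1) + P(T|2)·P(2) + P(T|3)·P(3) + P(T|4)·P(4)
      = 0.201·0.23 + 0.216·0.62 + 0.426·0.04 + 0.33·0.11
      = 0.04623 + 0.13392 + 0.01704 + 0.0363 = 0.23349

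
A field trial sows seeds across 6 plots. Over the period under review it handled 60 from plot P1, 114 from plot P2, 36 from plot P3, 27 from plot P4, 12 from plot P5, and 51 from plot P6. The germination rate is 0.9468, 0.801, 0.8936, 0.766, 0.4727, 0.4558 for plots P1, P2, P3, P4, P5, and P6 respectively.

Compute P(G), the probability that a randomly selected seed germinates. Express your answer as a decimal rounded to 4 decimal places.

P(G) ≈ 0.7663

Total: 60 + 114 + 36 + 27 + 12 + 51 = 300.
P(P1) = 60/300 = 0.2. P(P2) = 114/300 = 0.38. P(P3) = 36/300 = 0.12. P(P4) = 27/300 = 0.09. P(P5) = 12/300 = 0.04. P(P6) = 51/300 = 0.17.
Using total probability over the partition,
P(G) = P(G|P1)·P(P1) + P(G|P2)·P(P2) + P(G|P3)·P(P3) + P(G|P4)·P(P4) + P(G|P5)·P(P5) + P(G|P6)·P(P6)
      = 0.9468·0.2 + 0.801·0.38 + 0.8936·0.12 + 0.766·0.09 + 0.4727·0.04 + 0.4558·0.17
      = 0.18936 + 0.30438 + 0.107232 + 0.06894 + 0.018908 + 0.077486 = 0.766306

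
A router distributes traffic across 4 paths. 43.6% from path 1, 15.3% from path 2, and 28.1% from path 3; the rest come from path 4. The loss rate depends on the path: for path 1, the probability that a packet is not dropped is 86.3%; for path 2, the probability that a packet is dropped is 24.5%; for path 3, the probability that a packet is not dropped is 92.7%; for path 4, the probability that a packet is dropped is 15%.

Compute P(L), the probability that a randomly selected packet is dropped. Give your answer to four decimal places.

P(L) ≈ 0.1372

P(4) = 1 − (0.436 + 0.153 + 0.281) = 0.13.
P(L|1) = 1 − 0.863 = 0.137.
P(L|3) = 1 − 0.927 = 0.073.
P(L) = P(L|1)·P(1) + P(L|2)·P(2) + P(L|3)·P(3) + P(L|4)·P(4)
      = 0.137·0.436 + 0.245·0.153 + 0.073·0.281 + 0.15·0.13
      = 0.059732 + 0.037485 + 0.020513 + 0.0195 = 0.13723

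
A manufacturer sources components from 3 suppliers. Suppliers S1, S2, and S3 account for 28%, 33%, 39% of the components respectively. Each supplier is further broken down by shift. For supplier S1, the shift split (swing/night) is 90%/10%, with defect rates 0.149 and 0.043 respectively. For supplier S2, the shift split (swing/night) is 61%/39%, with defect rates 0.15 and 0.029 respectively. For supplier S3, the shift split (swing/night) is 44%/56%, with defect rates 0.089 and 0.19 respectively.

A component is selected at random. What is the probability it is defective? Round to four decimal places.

0.1294

P(D|S1) = 0.9·0.149 + 0.1·0.043 = 0.1341 + 0.0043 = 0.1384
P(D|S2) = 0.61·0.15 + 0.39·0.029 = 0.0915 + 0.01131 = 0.10281
P(D|S3) = 0.44·0.089 + 0.56·0.19 = 0.03916 + 0.1064 = 0.14556
By total probability over the outer partition,
P(D) = 0.28·0.1384 + 0.33·0.10281 + 0.39·0.14556
      = 0.038752 + 0.0339273 + 0.0567684 = 0.1294477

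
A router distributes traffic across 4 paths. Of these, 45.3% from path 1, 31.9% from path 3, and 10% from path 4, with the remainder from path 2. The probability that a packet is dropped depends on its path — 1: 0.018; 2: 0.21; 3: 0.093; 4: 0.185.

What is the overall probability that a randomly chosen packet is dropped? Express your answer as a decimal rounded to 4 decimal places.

0.0832

P(2) = 1 − (0.453 + 0.319 + 0.1) = 0.128.
Summing over the partition,
P(L) = P(L|1)·P(1) + P(L|2)·P(2) + P(L|3)·P(3) + P(L|4)·P(4)
      = 0.018·0.453 + 0.21·0.128 + 0.093·0.319 + 0.185·0.1
      = 0.008154 + 0.02688 + 0.029667 + 0.0185 = 0.083201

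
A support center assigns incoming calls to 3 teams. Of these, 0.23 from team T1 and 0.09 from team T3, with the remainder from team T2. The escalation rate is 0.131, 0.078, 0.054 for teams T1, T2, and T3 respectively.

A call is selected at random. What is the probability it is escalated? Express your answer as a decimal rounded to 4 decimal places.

P(T2) = 1 − (0.23 + 0.09) = 0.68.
Summing over the partition,
P(E) = P(E|T1)·P(T1) + P(E|T2)·P(T2) + P(E|T3)·P(T3)
      = 0.131·0.23 + 0.078·0.68 + 0.054·0.09
      = 0.03013 + 0.05304 + 0.00486 = 0.08803

0.0880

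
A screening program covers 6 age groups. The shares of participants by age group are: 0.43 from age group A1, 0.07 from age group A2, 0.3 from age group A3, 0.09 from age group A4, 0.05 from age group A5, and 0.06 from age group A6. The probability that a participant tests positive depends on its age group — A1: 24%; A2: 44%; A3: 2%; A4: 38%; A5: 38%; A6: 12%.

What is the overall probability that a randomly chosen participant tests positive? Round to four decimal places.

P(T) = P(T|A1)·P(A1) + P(T|A2)·P(A2) + P(T|A3)·P(A3) + P(T|A4)·P(A4) + P(T|A5)·P(A5) + P(T|A6)·P(A6)
      = 0.24·0.43 + 0.44·0.07 + 0.02·0.3 + 0.38·0.09 + 0.38·0.05 + 0.12·0.06
      = 0.1032 + 0.0308 + 0.006 + 0.0342 + 0.019 + 0.0072 = 0.2004

P(T) ≈ 0.2004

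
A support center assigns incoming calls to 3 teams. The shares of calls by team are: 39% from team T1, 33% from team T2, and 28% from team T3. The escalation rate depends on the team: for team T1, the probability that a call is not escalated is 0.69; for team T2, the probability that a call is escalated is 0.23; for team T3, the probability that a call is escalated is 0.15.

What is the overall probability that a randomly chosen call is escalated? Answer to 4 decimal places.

P(E|T1) = 1 − 0.69 = 0.31.
P(E) = P(E|T1)·P(T1) + P(E|T2)·P(T2) + P(E|T3)·P(T3)
      = 0.31·0.39 + 0.23·0.33 + 0.15·0.28
      = 0.1209 + 0.0759 + 0.042 = 0.2388

0.2388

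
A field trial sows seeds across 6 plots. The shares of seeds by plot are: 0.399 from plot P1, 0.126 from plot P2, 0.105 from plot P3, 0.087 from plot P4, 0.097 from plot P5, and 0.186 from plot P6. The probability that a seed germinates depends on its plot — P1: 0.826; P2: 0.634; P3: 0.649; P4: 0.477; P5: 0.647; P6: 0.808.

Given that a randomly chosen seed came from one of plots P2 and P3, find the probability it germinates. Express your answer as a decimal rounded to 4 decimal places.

Let S = {P2, P3}.
P(S) = 0.126 + 0.105 = 0.231.
P(G ∩ S) = 0.634·0.126 + 0.649·0.105 = 0.079884 + 0.068145 = 0.148029.
P(G | S) = 0.148029 / 0.231 = 0.640818…

0.6408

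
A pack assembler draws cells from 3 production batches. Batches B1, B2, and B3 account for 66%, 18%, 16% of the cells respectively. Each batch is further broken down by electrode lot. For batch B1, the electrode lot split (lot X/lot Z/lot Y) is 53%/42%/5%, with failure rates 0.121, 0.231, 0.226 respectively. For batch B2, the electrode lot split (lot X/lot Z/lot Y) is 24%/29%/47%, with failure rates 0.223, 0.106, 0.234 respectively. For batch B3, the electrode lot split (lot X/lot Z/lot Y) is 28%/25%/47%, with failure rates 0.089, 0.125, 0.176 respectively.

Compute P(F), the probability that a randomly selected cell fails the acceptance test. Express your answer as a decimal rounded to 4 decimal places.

0.1710

P(F|B1) = 0.53·0.121 + 0.42·0.231 + 0.05·0.226 = 0.06413 + 0.09702 + 0.0113 = 0.17245
P(F|B2) = 0.24·0.223 + 0.29·0.106 + 0.47·0.234 = 0.05352 + 0.03074 + 0.10998 = 0.19424
P(F|B3) = 0.28·0.089 + 0.25·0.125 + 0.47·0.176 = 0.02492 + 0.03125 + 0.08272 = 0.13889
Then overall,
P(F) = 0.66·0.17245 + 0.18·0.19424 + 0.16·0.13889
      = 0.113817 + 0.0349632 + 0.0222224 = 0.1710026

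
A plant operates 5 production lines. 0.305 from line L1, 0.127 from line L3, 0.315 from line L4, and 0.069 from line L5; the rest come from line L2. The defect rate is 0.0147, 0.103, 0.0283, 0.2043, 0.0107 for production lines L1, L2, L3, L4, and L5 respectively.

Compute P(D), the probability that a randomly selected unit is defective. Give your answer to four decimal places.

P(D) ≈ 0.0921

P(L2) = 1 − (0.305 + 0.127 + 0.315 + 0.069) = 0.184.
P(D) = P(D|L1)·P(L1) + P(D|L2)·P(L2) + P(D|L3)·P(L3) + P(D|L4)·P(L4) + P(D|L5)·P(L5)
      = 0.0147·0.305 + 0.103·0.184 + 0.0283·0.127 + 0.2043·0.315 + 0.0107·0.069
      = 0.0044835 + 0.018952 + 0.0035941 + 0.0643545 + 0.0007383 = 0.0921224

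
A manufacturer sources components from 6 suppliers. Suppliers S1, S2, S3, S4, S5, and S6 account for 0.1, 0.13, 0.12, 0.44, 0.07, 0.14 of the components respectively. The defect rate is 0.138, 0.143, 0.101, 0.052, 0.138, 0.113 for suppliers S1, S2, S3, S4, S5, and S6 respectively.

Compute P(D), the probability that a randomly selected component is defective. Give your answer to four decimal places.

P(D) = P(D|S1)·P(S1) + P(D|S2)·P(S2) + P(D|S3)·P(S3) + P(D|S4)·P(S4) + P(D|S5)·P(S5) + P(D|S6)·P(S6)
      = 0.138·0.1 + 0.143·0.13 + 0.101·0.12 + 0.052·0.44 + 0.138·0.07 + 0.113·0.14
      = 0.0138 + 0.01859 + 0.01212 + 0.02288 + 0.00966 + 0.01582 = 0.09287

0.0929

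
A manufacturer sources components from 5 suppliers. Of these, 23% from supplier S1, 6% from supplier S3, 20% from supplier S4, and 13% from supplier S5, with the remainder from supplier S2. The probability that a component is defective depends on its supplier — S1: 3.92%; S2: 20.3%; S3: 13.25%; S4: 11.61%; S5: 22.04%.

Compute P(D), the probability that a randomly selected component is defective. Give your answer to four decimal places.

P(S2) = 1 − (0.23 + 0.06 + 0.2 + 0.13) = 0.38.
P(D) = P(D|S1)·P(S1) + P(D|S2)·P(S2) + P(D|S3)·P(S3) + P(D|S4)·P(S4) + P(D|S5)·P(S5)
      = 0.0392·0.23 + 0.203·0.38 + 0.1325·0.06 + 0.1161·0.2 + 0.2204·0.13
      = 0.009016 + 0.07714 + 0.00795 + 0.02322 + 0.028652 = 0.145978

P(D) ≈ 0.1460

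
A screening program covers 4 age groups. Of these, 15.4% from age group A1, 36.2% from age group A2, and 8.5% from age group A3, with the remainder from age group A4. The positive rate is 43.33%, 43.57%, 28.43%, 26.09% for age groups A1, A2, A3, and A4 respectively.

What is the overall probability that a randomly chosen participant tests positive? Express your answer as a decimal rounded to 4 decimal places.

P(A4) = 1 − (0.154 + 0.362 + 0.085) = 0.399.
P(T) = P(T|A1)·P(A1) + P(T|A2)·P(A2) + P(T|A3)·P(A3) + P(T|A4)·P(A4)
      = 0.4333·0.154 + 0.4357·0.362 + 0.2843·0.085 + 0.2609·0.399
      = 0.0667282 + 0.1577234 + 0.0241655 + 0.1040991 = 0.3527162

P(T) ≈ 0.3527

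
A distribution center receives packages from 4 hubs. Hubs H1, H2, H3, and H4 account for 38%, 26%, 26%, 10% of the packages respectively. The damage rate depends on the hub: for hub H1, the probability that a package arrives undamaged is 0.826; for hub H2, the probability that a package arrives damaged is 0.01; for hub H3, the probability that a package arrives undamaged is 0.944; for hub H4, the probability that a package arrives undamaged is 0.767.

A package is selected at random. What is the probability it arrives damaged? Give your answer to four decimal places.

P(D|H1) = 1 − 0.826 = 0.174.
P(D|H3) = 1 − 0.944 = 0.056.
P(D|H4) = 1 − 0.767 = 0.233.
By the law of total probability,
P(D) = P(D|H1)·P(H1) + P(D|H2)·P(H2) + P(D|H3)·P(H3) + P(D|H4)·P(H4)
      = 0.174·0.38 + 0.01·0.26 + 0.056·0.26 + 0.233·0.1
      = 0.06612 + 0.0026 + 0.01456 + 0.0233 = 0.10658

0.1066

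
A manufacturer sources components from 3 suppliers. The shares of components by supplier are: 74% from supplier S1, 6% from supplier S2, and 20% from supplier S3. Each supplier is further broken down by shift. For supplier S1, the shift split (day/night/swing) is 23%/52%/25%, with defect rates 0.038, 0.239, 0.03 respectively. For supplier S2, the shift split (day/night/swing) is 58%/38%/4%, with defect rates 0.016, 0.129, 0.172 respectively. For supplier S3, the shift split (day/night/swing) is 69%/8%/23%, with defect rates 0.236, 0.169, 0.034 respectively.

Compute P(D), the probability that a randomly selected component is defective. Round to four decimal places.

0.1447

P(D|S1) = 0.23·0.038 + 0.52·0.239 + 0.25·0.03 = 0.00874 + 0.12428 + 0.0075 = 0.14052
P(D|S2) = 0.58·0.016 + 0.38·0.129 + 0.04·0.172 = 0.00928 + 0.04902 + 0.00688 = 0.06518
P(D|S3) = 0.69·0.236 + 0.08·0.169 + 0.23·0.034 = 0.16284 + 0.01352 + 0.00782 = 0.18418
Then overall,
P(D) = 0.74·0.14052 + 0.06·0.06518 + 0.2·0.18418
      = 0.1039848 + 0.0039108 + 0.036836 = 0.1447316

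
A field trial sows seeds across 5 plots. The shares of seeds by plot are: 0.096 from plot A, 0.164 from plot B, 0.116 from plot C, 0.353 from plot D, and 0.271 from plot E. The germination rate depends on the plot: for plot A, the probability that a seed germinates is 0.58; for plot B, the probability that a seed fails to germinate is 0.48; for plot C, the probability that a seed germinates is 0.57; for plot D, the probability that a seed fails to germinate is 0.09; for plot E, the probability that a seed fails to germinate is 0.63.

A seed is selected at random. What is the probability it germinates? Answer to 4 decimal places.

0.6286

P(G|B) = 1 − 0.48 = 0.52.
P(G|D) = 1 − 0.09 = 0.91.
P(G|E) = 1 − 0.63 = 0.37.
P(G) = P(G|A)·P(A) + P(G|B)·P(B) + P(G|C)·P(C) + P(G|D)·P(D) + P(G|E)·P(E)
      = 0.58·0.096 + 0.52·0.164 + 0.57·0.116 + 0.91·0.353 + 0.37·0.271
      = 0.05568 + 0.08528 + 0.06612 + 0.32123 + 0.10027 = 0.62858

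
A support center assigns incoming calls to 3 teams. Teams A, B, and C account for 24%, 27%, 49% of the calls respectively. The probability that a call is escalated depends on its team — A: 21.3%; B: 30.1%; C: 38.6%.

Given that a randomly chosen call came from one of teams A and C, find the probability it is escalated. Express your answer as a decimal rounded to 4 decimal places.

0.3291

Let S = {A, C}.
P(S) = 0.24 + 0.49 = 0.73.
P(E ∩ S) = 0.213·0.24 + 0.386·0.49 = 0.05112 + 0.18914 = 0.24026.
P(E | S) = 0.24026 / 0.73 = 0.329123…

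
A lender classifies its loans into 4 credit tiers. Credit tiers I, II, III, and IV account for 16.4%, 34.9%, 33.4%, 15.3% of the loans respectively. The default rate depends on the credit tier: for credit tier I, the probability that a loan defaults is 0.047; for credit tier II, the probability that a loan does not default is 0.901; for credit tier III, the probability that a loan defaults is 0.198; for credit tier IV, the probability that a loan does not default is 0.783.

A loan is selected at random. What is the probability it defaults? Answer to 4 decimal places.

P(D) ≈ 0.1416

P(D|II) = 1 − 0.901 = 0.099.
P(D|IV) = 1 − 0.783 = 0.217.
By the law of total probability,
P(D) = P(D|I)·P(I) + P(D|II)·P(II) + P(D|III)·P(III) + P(D|IV)·P(IV)
      = 0.047·0.164 + 0.099·0.349 + 0.198·0.334 + 0.217·0.153
      = 0.007708 + 0.034551 + 0.066132 + 0.033201 = 0.141592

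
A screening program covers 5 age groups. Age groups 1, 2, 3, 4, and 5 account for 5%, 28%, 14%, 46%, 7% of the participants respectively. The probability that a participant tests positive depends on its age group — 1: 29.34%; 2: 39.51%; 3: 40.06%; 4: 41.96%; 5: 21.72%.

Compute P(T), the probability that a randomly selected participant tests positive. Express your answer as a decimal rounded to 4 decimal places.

P(T) ≈ 0.3896

By the law of total probability,
P(T) = P(T|1)·P(1) + P(T|2)·P(2) + P(T|3)·P(3) + P(T|4)·P(4) + P(T|5)·P(5)
      = 0.2934·0.05 + 0.3951·0.28 + 0.4006·0.14 + 0.4196·0.46 + 0.2172·0.07
      = 0.01467 + 0.110628 + 0.056084 + 0.193016 + 0.015204 = 0.389602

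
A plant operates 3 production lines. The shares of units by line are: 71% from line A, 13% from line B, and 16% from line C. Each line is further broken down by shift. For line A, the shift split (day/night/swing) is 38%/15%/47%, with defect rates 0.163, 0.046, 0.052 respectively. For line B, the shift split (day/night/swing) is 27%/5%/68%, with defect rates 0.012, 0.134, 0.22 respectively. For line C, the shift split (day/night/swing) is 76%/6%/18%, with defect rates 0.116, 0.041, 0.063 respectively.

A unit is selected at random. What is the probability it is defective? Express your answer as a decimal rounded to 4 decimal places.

P(D|A) = 0.38·0.163 + 0.15·0.046 + 0.47·0.052 = 0.06194 + 0.0069 + 0.02444 = 0.09328
P(D|B) = 0.27·0.012 + 0.05·0.134 + 0.68·0.22 = 0.00324 + 0.0067 + 0.1496 = 0.15954
P(D|C) = 0.76·0.116 + 0.06·0.041 + 0.18·0.063 = 0.08816 + 0.00246 + 0.01134 = 0.10196
By total probability over the outer partition,
P(D) = 0.71·0.09328 + 0.13·0.15954 + 0.16·0.10196
      = 0.0662288 + 0.0207402 + 0.0163136 = 0.1032826

0.1033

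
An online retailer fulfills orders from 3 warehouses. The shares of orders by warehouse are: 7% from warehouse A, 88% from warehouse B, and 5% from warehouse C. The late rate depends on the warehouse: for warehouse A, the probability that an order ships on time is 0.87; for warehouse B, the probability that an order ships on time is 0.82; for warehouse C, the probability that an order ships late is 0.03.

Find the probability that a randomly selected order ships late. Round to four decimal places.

P(L|A) = 1 − 0.87 = 0.13.
P(L|B) = 1 − 0.82 = 0.18.
Using total probability over the partition,
P(L) = P(L|A)·P(A) + P(L|B)·P(B) + P(L|C)·P(C)
      = 0.13·0.07 + 0.18·0.88 + 0.03·0.05
      = 0.0091 + 0.1584 + 0.0015 = 0.169

P(L) ≈ 0.1690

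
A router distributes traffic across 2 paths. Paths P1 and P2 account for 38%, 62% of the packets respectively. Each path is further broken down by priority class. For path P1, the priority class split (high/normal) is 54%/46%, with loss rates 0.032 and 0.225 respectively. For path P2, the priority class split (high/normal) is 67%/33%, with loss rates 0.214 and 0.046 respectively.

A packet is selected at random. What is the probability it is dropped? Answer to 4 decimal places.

0.1442

P(L|P1) = 0.54·0.032 + 0.46·0.225 = 0.01728 + 0.1035 = 0.12078
P(L|P2) = 0.67·0.214 + 0.33·0.046 = 0.14338 + 0.01518 = 0.15856
Then overall,
P(L) = 0.38·0.12078 + 0.62·0.15856
      = 0.0458964 + 0.0983072 = 0.1442036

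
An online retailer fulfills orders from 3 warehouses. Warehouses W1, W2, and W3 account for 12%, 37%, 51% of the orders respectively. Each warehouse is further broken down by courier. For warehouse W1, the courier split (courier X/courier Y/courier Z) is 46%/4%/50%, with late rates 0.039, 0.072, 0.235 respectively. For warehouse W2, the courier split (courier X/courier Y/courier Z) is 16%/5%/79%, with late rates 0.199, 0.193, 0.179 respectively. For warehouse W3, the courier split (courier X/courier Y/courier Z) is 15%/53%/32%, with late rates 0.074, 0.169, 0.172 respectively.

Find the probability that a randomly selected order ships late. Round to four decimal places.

P(L|W1) = 0.46·0.039 + 0.04·0.072 + 0.5·0.235 = 0.01794 + 0.00288 + 0.1175 = 0.13832
P(L|W2) = 0.16·0.199 + 0.05·0.193 + 0.79·0.179 = 0.03184 + 0.00965 + 0.14141 = 0.1829
P(L|W3) = 0.15·0.074 + 0.53·0.169 + 0.32·0.172 = 0.0111 + 0.08957 + 0.05504 = 0.15571
Then overall,
P(L) = 0.12·0.13832 + 0.37·0.1829 + 0.51·0.15571
      = 0.0165984 + 0.067673 + 0.0794121 = 0.1636835

P(L) ≈ 0.1637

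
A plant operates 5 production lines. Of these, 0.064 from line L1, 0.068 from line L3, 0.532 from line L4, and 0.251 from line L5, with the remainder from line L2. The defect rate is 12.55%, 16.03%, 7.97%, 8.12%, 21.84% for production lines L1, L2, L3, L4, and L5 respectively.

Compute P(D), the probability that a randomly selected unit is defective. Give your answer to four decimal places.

P(L2) = 1 − (0.064 + 0.068 + 0.532 + 0.251) = 0.085.
P(D) = P(D|L1)·P(L1) + P(D|L2)·P(L2) + P(D|L3)·P(L3) + P(D|L4)·P(L4) + P(D|L5)·P(L5)
      = 0.1255·0.064 + 0.1603·0.085 + 0.0797·0.068 + 0.0812·0.532 + 0.2184·0.251
      = 0.008032 + 0.0136255 + 0.0054196 + 0.0431984 + 0.0548184 = 0.1250939

0.1251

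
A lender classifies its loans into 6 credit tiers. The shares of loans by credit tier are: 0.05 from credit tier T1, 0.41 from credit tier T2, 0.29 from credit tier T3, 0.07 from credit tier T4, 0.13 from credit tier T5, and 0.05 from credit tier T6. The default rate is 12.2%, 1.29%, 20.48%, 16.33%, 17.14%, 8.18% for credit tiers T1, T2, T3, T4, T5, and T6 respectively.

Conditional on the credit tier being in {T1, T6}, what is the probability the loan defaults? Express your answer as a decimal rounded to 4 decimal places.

P(D|S) ≈ 0.1019

Let S = {T1, T6}.
P(S) = 0.05 + 0.05 = 0.1.
P(D ∩ S) = 0.122·0.05 + 0.0818·0.05 = 0.0061 + 0.00409 = 0.01019.
P(D | S) = 0.01019 / 0.1 = 0.101900…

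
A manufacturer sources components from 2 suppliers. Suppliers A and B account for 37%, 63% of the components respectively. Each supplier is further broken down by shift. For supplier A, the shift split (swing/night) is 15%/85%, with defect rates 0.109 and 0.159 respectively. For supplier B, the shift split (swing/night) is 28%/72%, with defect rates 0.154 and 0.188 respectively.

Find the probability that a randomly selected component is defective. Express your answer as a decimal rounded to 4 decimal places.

P(D) ≈ 0.1685

P(D|A) = 0.15·0.109 + 0.85·0.159 = 0.01635 + 0.13515 = 0.1515
P(D|B) = 0.28·0.154 + 0.72·0.188 = 0.04312 + 0.13536 = 0.17848
Then overall,
P(D) = 0.37·0.1515 + 0.63·0.17848
      = 0.056055 + 0.1124424 = 0.1684974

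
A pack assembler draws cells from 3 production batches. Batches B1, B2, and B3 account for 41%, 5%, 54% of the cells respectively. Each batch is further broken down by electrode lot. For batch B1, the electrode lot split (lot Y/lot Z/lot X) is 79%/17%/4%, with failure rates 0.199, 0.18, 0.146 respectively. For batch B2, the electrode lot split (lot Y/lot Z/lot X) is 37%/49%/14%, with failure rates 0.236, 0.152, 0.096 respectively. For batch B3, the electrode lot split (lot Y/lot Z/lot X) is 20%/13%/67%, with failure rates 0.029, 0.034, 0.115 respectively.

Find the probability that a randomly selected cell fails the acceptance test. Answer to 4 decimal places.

P(F|B1) = 0.79·0.199 + 0.17·0.18 + 0.04·0.146 = 0.15721 + 0.0306 + 0.00584 = 0.19365
P(F|B2) = 0.37·0.236 + 0.49·0.152 + 0.14·0.096 = 0.08732 + 0.07448 + 0.01344 = 0.17524
P(F|B3) = 0.2·0.029 + 0.13·0.034 + 0.67·0.115 = 0.0058 + 0.00442 + 0.07705 = 0.08727
Then overall,
P(F) = 0.41·0.19365 + 0.05·0.17524 + 0.54·0.08727
      = 0.0793965 + 0.008762 + 0.0471258 = 0.1352843

0.1353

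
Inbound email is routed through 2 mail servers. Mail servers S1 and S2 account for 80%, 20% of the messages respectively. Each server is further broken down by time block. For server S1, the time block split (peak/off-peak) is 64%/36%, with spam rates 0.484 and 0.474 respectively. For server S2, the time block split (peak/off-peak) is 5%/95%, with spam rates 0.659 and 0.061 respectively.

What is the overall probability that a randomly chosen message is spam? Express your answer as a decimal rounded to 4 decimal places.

P(S|S1) = 0.64·0.484 + 0.36·0.474 = 0.30976 + 0.17064 = 0.4804
P(S|S2) = 0.05·0.659 + 0.95·0.061 = 0.03295 + 0.05795 = 0.0909
By total probability over the outer partition,
P(S) = 0.8·0.4804 + 0.2·0.0909
      = 0.38432 + 0.01818 = 0.4025

P(S) ≈ 0.4025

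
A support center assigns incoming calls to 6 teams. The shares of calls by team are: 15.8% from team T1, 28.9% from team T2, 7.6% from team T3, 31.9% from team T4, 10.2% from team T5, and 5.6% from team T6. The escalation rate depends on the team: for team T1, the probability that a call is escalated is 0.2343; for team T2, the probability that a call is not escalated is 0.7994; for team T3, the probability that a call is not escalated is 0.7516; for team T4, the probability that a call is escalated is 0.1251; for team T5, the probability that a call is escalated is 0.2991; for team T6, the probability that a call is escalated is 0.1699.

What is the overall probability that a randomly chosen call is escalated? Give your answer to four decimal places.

0.1938

P(E|T2) = 1 − 0.7994 = 0.2006.
P(E|T3) = 1 − 0.7516 = 0.2484.
P(E) = P(E|T1)·P(T1) + P(E|T2)·P(T2) + P(E|T3)·P(T3) + P(E|T4)·P(T4) + P(E|T5)·P(T5) + P(E|T6)·P(T6)
      = 0.2343·0.158 + 0.2006·0.289 + 0.2484·0.076 + 0.1251·0.319 + 0.2991·0.102 + 0.1699·0.056
      = 0.0370194 + 0.0579734 + 0.0188784 + 0.0399069 + 0.0305082 + 0.0095144 = 0.1938007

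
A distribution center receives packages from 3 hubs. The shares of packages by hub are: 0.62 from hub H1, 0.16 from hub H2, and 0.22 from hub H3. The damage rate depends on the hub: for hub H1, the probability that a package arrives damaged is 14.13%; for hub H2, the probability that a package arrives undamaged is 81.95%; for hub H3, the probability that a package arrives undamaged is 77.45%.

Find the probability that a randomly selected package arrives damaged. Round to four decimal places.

0.1661

P(D|H2) = 1 − 0.8195 = 0.1805.
P(D|H3) = 1 − 0.7745 = 0.2255.
Using total probability over the partition,
P(D) = P(D|H1)·P(H1) + P(D|H2)·P(H2) + P(D|H3)·P(H3)
      = 0.1413·0.62 + 0.1805·0.16 + 0.2255·0.22
      = 0.087606 + 0.02888 + 0.04961 = 0.166096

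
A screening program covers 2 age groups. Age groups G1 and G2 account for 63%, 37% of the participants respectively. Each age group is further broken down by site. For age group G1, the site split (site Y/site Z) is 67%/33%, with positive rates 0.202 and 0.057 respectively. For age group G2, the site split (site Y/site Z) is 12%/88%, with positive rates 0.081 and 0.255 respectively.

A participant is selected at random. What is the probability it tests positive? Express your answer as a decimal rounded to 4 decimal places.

P(T) ≈ 0.1837

P(T|G1) = 0.67·0.202 + 0.33·0.057 = 0.13534 + 0.01881 = 0.15415
P(T|G2) = 0.12·0.081 + 0.88·0.255 = 0.00972 + 0.2244 = 0.23412
By total probability over the outer partition,
P(T) = 0.63·0.15415 + 0.37·0.23412
      = 0.0971145 + 0.0866244 = 0.1837389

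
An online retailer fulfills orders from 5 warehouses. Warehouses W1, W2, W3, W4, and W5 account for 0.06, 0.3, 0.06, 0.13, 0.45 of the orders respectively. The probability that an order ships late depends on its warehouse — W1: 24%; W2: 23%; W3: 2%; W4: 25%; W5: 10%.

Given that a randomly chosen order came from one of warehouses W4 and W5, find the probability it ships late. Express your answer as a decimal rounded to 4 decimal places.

0.1336

Let S = {W4, W5}.
P(S) = 0.13 + 0.45 = 0.58.
P(L ∩ S) = 0.25·0.13 + 0.1·0.45 = 0.0325 + 0.045 = 0.0775.
P(L | S) = 0.0775 / 0.58 = 0.133621…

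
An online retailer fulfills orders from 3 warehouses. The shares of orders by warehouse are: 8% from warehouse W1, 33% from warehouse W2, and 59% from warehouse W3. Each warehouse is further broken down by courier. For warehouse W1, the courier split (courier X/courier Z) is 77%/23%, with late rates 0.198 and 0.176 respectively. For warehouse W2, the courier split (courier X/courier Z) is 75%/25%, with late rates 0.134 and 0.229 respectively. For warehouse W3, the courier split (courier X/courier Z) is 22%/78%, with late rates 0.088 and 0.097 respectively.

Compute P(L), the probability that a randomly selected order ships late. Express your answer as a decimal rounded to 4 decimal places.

P(L) ≈ 0.1236

P(L|W1) = 0.77·0.198 + 0.23·0.176 = 0.15246 + 0.04048 = 0.19294
P(L|W2) = 0.75·0.134 + 0.25·0.229 = 0.1005 + 0.05725 = 0.15775
P(L|W3) = 0.22·0.088 + 0.78·0.097 = 0.01936 + 0.07566 = 0.09502
By total probability over the outer partition,
P(L) = 0.08·0.19294 + 0.33·0.15775 + 0.59·0.09502
      = 0.0154352 + 0.0520575 + 0.0560618 = 0.1235545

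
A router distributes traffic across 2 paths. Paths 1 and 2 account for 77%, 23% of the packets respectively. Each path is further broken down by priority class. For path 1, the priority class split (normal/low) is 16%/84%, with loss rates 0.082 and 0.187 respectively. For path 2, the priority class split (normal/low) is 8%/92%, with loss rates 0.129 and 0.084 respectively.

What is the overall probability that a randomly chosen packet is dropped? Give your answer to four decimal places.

P(L) ≈ 0.1512

P(L|1) = 0.16·0.082 + 0.84·0.187 = 0.01312 + 0.15708 = 0.1702
P(L|2) = 0.08·0.129 + 0.92·0.084 = 0.01032 + 0.07728 = 0.0876
By total probability over the outer partition,
P(L) = 0.77·0.1702 + 0.23·0.0876
      = 0.131054 + 0.020148 = 0.151202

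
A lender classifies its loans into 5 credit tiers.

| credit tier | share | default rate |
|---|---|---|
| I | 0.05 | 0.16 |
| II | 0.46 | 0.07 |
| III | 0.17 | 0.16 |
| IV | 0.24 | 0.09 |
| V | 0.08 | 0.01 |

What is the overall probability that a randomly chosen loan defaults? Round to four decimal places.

P(D) = P(D|I)·P(I) + P(D|II)·P(II) + P(D|III)·P(III) + P(D|IV)·P(IV) + P(D|V)·P(V)
      = 0.16·0.05 + 0.07·0.46 + 0.16·0.17 + 0.09·0.24 + 0.01·0.08
      = 0.008 + 0.0322 + 0.0272 + 0.0216 + 0.0008 = 0.0898

0.0898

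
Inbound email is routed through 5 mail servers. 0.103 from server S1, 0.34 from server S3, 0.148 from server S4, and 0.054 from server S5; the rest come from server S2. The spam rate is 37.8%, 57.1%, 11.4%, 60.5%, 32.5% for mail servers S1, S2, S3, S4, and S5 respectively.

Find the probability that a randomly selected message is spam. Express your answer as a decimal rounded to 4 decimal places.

P(S2) = 1 − (0.103 + 0.34 + 0.148 + 0.054) = 0.355.
P(S) = P(S|S1)·P(S1) + P(S|S2)·P(S2) + P(S|S3)·P(S3) + P(S|S4)·P(S4) + P(S|S5)·P(S5)
      = 0.378·0.103 + 0.571·0.355 + 0.114·0.34 + 0.605·0.148 + 0.325·0.054
      = 0.038934 + 0.202705 + 0.03876 + 0.08954 + 0.01755 = 0.387489

0.3875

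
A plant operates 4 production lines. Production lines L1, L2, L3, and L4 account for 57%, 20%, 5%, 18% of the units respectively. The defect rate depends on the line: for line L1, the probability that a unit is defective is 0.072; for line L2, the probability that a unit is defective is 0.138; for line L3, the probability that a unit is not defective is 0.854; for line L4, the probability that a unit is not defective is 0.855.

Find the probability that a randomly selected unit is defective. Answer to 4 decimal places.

P(D) ≈ 0.1020

P(D|L3) = 1 − 0.854 = 0.146.
P(D|L4) = 1 − 0.855 = 0.145.
P(D) = P(D|L1)·P(L1) + P(D|L2)·P(L2) + P(D|L3)·P(L3) + P(D|L4)·P(L4)
      = 0.072·0.57 + 0.138·0.2 + 0.146·0.05 + 0.145·0.18
      = 0.04104 + 0.0276 + 0.0073 + 0.0261 = 0.10204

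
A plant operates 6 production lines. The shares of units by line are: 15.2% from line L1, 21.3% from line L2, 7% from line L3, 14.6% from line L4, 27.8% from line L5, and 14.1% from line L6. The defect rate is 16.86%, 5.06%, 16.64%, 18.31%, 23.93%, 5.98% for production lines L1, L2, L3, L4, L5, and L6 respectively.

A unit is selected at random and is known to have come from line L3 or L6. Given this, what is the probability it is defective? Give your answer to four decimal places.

Let S = {L3, L6}.
P(S) = 0.07 + 0.141 = 0.211.
P(D ∩ S) = 0.1664·0.07 + 0.0598·0.141 = 0.011648 + 0.0084318 = 0.0200798.
P(D | S) = 0.0200798 / 0.211 = 0.095165…

0.0952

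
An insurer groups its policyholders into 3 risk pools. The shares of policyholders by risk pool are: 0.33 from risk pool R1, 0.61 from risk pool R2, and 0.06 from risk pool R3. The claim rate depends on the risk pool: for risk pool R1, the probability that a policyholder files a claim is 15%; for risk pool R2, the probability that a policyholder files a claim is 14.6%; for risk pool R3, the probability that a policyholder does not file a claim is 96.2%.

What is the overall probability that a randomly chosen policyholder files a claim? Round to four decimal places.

P(C|R3) = 1 − 0.962 = 0.038.
P(C) = P(C|R1)·P(R1) + P(C|R2)·P(R2) + P(C|R3)·P(R3)
      = 0.15·0.33 + 0.146·0.61 + 0.038·0.06
      = 0.0495 + 0.08906 + 0.00228 = 0.14084

P(C) ≈ 0.1408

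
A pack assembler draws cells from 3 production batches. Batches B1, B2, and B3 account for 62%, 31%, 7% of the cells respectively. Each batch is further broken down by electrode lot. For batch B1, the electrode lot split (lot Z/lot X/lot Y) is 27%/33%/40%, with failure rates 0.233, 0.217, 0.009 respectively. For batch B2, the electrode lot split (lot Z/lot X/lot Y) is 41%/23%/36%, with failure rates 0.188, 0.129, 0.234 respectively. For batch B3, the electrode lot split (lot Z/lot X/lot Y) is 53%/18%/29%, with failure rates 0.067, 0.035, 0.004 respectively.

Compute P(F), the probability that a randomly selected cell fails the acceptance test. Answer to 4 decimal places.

P(F|B1) = 0.27·0.233 + 0.33·0.217 + 0.4·0.009 = 0.06291 + 0.07161 + 0.0036 = 0.13812
P(F|B2) = 0.41·0.188 + 0.23·0.129 + 0.36·0.234 = 0.07708 + 0.02967 + 0.08424 = 0.19099
P(F|B3) = 0.53·0.067 + 0.18·0.035 + 0.29·0.004 = 0.03551 + 0.0063 + 0.00116 = 0.04297
Then overall,
P(F) = 0.62·0.13812 + 0.31·0.19099 + 0.07·0.04297
      = 0.0856344 + 0.0592069 + 0.0030079 = 0.1478492

P(F) ≈ 0.1478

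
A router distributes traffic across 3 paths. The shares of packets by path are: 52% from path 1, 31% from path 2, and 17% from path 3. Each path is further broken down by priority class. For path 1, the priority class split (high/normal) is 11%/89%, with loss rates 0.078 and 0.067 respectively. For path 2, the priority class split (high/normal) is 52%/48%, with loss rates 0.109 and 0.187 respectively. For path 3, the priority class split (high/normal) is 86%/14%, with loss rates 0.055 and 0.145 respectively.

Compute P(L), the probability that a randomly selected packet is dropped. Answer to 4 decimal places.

P(L|1) = 0.11·0.078 + 0.89·0.067 = 0.00858 + 0.05963 = 0.06821
P(L|2) = 0.52·0.109 + 0.48·0.187 = 0.05668 + 0.08976 = 0.14644
P(L|3) = 0.86·0.055 + 0.14·0.145 = 0.0473 + 0.0203 = 0.0676
By total probability over the outer partition,
P(L) = 0.52·0.06821 + 0.31·0.14644 + 0.17·0.0676
      = 0.0354692 + 0.0453964 + 0.011492 = 0.0923576

0.0924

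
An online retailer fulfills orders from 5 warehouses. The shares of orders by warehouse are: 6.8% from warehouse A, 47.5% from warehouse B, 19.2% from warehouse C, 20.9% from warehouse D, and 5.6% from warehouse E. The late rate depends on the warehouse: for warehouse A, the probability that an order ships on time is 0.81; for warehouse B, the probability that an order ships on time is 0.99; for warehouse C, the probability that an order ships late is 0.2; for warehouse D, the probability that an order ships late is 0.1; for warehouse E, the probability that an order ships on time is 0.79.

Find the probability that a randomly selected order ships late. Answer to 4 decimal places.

P(L|A) = 1 − 0.81 = 0.19.
P(L|B) = 1 − 0.99 = 0.01.
P(L|E) = 1 − 0.79 = 0.21.
P(L) = P(L|A)·P(A) + P(L|B)·P(B) + P(L|C)·P(C) + P(L|D)·P(D) + P(L|E)·P(E)
      = 0.19·0.068 + 0.01·0.475 + 0.2·0.192 + 0.1·0.209 + 0.21·0.056
      = 0.01292 + 0.00475 + 0.0384 + 0.0209 + 0.01176 = 0.08873

P(L) ≈ 0.0887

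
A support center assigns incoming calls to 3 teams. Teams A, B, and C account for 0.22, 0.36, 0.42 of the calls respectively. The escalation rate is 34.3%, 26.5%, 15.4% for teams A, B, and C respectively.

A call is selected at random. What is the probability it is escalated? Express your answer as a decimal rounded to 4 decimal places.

P(E) ≈ 0.2355

By the law of total probability,
P(E) = P(E|A)·P(A) + P(E|B)·P(B) + P(E|C)·P(C)
      = 0.343·0.22 + 0.265·0.36 + 0.154·0.42
      = 0.07546 + 0.0954 + 0.06468 = 0.23554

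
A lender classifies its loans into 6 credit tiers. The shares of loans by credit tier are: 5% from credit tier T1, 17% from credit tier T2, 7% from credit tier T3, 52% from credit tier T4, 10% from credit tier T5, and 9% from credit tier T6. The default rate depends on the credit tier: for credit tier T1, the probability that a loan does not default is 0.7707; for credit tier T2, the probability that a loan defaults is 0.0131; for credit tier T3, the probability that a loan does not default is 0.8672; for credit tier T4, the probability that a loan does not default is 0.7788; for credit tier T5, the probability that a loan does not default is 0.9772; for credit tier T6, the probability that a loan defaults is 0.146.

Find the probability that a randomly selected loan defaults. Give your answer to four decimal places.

P(D) ≈ 0.1534

P(D|T1) = 1 − 0.7707 = 0.2293.
P(D|T3) = 1 − 0.8672 = 0.1328.
P(D|T4) = 1 − 0.7788 = 0.2212.
P(D|T5) = 1 − 0.9772 = 0.0228.
Using total probability over the partition,
P(D) = P(D|T1)·P(T1) + P(D|T2)·P(T2) + P(D|T3)·P(T3) + P(D|T4)·P(T4) + P(D|T5)·P(T5) + P(D|T6)·P(T6)
      = 0.2293·0.05 + 0.0131·0.17 + 0.1328·0.07 + 0.2212·0.52 + 0.0228·0.1 + 0.146·0.09
      = 0.011465 + 0.002227 + 0.009296 + 0.115024 + 0.00228 + 0.01314 = 0.153432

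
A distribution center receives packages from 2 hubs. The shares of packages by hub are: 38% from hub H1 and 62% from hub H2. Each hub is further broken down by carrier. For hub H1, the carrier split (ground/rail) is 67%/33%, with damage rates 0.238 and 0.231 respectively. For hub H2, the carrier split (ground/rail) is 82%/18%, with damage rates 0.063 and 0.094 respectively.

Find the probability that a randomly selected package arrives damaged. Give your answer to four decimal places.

P(D|H1) = 0.67·0.238 + 0.33·0.231 = 0.15946 + 0.07623 = 0.23569
P(D|H2) = 0.82·0.063 + 0.18·0.094 = 0.05166 + 0.01692 = 0.06858
Then overall,
P(D) = 0.38·0.23569 + 0.62·0.06858
      = 0.0895622 + 0.0425196 = 0.1320818

P(D) ≈ 0.1321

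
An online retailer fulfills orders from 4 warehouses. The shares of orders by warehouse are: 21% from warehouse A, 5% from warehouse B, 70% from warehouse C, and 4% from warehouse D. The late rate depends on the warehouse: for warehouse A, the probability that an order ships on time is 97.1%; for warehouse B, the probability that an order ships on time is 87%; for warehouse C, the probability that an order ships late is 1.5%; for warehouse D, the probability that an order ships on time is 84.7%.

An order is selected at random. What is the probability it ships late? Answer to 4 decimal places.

0.0292

P(L|A) = 1 − 0.971 = 0.029.
P(L|B) = 1 − 0.87 = 0.13.
P(L|D) = 1 − 0.847 = 0.153.
Using total probability over the partition,
P(L) = P(L|A)·P(A) + P(L|B)·P(B) + P(L|C)·P(C) + P(L|D)·P(D)
      = 0.029·0.21 + 0.13·0.05 + 0.015·0.7 + 0.153·0.04
      = 0.00609 + 0.0065 + 0.0105 + 0.00612 = 0.02921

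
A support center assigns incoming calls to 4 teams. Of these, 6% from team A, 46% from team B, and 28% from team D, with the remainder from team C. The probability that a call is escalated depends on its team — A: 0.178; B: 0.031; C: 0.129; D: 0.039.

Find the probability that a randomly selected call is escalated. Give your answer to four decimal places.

P(C) = 1 − (0.06 + 0.46 + 0.28) = 0.2.
P(E) = P(E|A)·P(A) + P(E|B)·P(B) + P(E|C)·P(C) + P(E|D)·P(D)
      = 0.178·0.06 + 0.031·0.46 + 0.129·0.2 + 0.039·0.28
      = 0.01068 + 0.01426 + 0.0258 + 0.01092 = 0.06166

P(E) ≈ 0.0617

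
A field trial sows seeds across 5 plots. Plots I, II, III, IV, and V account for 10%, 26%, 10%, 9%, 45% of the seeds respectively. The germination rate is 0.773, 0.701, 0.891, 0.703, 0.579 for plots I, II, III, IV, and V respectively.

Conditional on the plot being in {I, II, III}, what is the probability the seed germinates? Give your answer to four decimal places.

0.7580

Let S = {I, II, III}.
P(S) = 0.1 + 0.26 + 0.1 = 0.46.
P(G ∩ S) = 0.773·0.1 + 0.701·0.26 + 0.891·0.1 = 0.0773 + 0.18226 + 0.0891 = 0.34866.
P(G | S) = 0.34866 / 0.46 = 0.757957…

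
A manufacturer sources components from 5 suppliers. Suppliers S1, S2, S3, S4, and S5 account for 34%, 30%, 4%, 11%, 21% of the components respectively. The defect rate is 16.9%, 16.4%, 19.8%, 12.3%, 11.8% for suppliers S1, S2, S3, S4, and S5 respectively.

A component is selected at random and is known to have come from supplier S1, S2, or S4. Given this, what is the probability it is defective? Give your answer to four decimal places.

P(D|S) ≈ 0.1603

Let S = {S1, S2, S4}.
P(S) = 0.34 + 0.3 + 0.11 = 0.75.
P(D ∩ S) = 0.169·0.34 + 0.164·0.3 + 0.123·0.11 = 0.05746 + 0.0492 + 0.01353 = 0.12019.
P(D | S) = 0.12019 / 0.75 = 0.160253…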